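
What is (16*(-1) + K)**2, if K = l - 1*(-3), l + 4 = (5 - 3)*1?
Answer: 225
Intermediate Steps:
l = -2 (l = -4 + (5 - 3)*1 = -4 + 2*1 = -4 + 2 = -2)
K = 1 (K = -2 - 1*(-3) = -2 + 3 = 1)
(16*(-1) + K)**2 = (16*(-1) + 1)**2 = (-16 + 1)**2 = (-15)**2 = 225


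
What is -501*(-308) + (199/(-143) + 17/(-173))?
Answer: 3817388754/24739 ≈ 1.5431e+5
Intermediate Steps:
-501*(-308) + (199/(-143) + 17/(-173)) = 154308 + (199*(-1/143) + 17*(-1/173)) = 154308 + (-199/143 - 17/173) = 154308 - 36858/24739 = 3817388754/24739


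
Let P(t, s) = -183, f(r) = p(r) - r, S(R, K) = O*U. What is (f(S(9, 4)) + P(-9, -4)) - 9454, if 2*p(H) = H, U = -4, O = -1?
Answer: -9639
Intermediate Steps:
S(R, K) = 4 (S(R, K) = -1*(-4) = 4)
p(H) = H/2
f(r) = -r/2 (f(r) = r/2 - r = -r/2)
(f(S(9, 4)) + P(-9, -4)) - 9454 = (-1/2*4 - 183) - 9454 = (-2 - 183) - 9454 = -185 - 9454 = -9639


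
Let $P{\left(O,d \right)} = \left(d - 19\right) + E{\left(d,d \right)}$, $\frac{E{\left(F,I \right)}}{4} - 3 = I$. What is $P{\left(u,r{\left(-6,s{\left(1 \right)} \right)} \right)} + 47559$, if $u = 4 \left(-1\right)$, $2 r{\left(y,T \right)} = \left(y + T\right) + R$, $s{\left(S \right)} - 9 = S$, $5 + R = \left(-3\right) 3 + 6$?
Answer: $47542$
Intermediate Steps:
$R = -8$ ($R = -5 + \left(\left(-3\right) 3 + 6\right) = -5 + \left(-9 + 6\right) = -5 - 3 = -8$)
$E{\left(F,I \right)} = 12 + 4 I$
$s{\left(S \right)} = 9 + S$
$r{\left(y,T \right)} = -4 + \frac{T}{2} + \frac{y}{2}$ ($r{\left(y,T \right)} = \frac{\left(y + T\right) - 8}{2} = \frac{\left(T + y\right) - 8}{2} = \frac{-8 + T + y}{2} = -4 + \frac{T}{2} + \frac{y}{2}$)
$u = -4$
$P{\left(O,d \right)} = -7 + 5 d$ ($P{\left(O,d \right)} = \left(d - 19\right) + \left(12 + 4 d\right) = \left(-19 + d\right) + \left(12 + 4 d\right) = -7 + 5 d$)
$P{\left(u,r{\left(-6,s{\left(1 \right)} \right)} \right)} + 47559 = \left(-7 + 5 \left(-4 + \frac{9 + 1}{2} + \frac{1}{2} \left(-6\right)\right)\right) + 47559 = \left(-7 + 5 \left(-4 + \frac{1}{2} \cdot 10 - 3\right)\right) + 47559 = \left(-7 + 5 \left(-4 + 5 - 3\right)\right) + 47559 = \left(-7 + 5 \left(-2\right)\right) + 47559 = \left(-7 - 10\right) + 47559 = -17 + 47559 = 47542$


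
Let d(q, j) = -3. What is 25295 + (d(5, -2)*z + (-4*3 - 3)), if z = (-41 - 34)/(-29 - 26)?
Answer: 278035/11 ≈ 25276.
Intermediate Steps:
z = 15/11 (z = -75/(-55) = -75*(-1/55) = 15/11 ≈ 1.3636)
25295 + (d(5, -2)*z + (-4*3 - 3)) = 25295 + (-3*15/11 + (-4*3 - 3)) = 25295 + (-45/11 + (-12 - 3)) = 25295 + (-45/11 - 15) = 25295 - 210/11 = 278035/11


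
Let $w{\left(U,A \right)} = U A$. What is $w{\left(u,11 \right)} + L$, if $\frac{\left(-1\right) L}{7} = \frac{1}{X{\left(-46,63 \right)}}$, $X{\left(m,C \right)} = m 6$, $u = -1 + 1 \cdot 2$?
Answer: $\frac{3043}{276} \approx 11.025$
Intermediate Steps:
$u = 1$ ($u = -1 + 2 = 1$)
$X{\left(m,C \right)} = 6 m$
$w{\left(U,A \right)} = A U$
$L = \frac{7}{276}$ ($L = - \frac{7}{6 \left(-46\right)} = - \frac{7}{-276} = \left(-7\right) \left(- \frac{1}{276}\right) = \frac{7}{276} \approx 0.025362$)
$w{\left(u,11 \right)} + L = 11 \cdot 1 + \frac{7}{276} = 11 + \frac{7}{276} = \frac{3043}{276}$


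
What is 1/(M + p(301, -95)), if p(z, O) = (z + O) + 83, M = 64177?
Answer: 1/64466 ≈ 1.5512e-5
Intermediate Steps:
p(z, O) = 83 + O + z (p(z, O) = (O + z) + 83 = 83 + O + z)
1/(M + p(301, -95)) = 1/(64177 + (83 - 95 + 301)) = 1/(64177 + 289) = 1/64466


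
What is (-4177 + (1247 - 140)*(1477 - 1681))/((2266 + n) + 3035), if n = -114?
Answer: -230005/5187 ≈ -44.343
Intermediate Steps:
(-4177 + (1247 - 140)*(1477 - 1681))/((2266 + n) + 3035) = (-4177 + (1247 - 140)*(1477 - 1681))/((2266 - 114) + 3035) = (-4177 + 1107*(-204))/(2152 + 3035) = (-4177 - 225828)/5187 = -230005*1/5187 = -230005/5187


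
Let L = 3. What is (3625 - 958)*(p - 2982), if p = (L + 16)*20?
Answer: -6939534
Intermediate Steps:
p = 380 (p = (3 + 16)*20 = 19*20 = 380)
(3625 - 958)*(p - 2982) = (3625 - 958)*(380 - 2982) = 2667*(-2602) = -6939534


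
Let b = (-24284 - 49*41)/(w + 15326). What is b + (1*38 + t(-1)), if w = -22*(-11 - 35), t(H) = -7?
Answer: 480185/16338 ≈ 29.391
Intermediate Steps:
w = 1012 (w = -22*(-46) = 1012)
b = -26293/16338 (b = (-24284 - 49*41)/(1012 + 15326) = (-24284 - 2009)/16338 = -26293*1/16338 = -26293/16338 ≈ -1.6093)
b + (1*38 + t(-1)) = -26293/16338 + (1*38 - 7) = -26293/16338 + (38 - 7) = -26293/16338 + 31 = 480185/16338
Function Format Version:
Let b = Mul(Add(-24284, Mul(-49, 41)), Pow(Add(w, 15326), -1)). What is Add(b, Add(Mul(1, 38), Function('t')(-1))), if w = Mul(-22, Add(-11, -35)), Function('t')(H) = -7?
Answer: Rational(480185, 16338) ≈ 29.391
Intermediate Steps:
w = 1012 (w = Mul(-22, -46) = 1012)
b = Rational(-26293, 16338) (b = Mul(Add(-24284, Mul(-49, 41)), Pow(Add(1012, 15326), -1)) = Mul(Add(-24284, -2009), Pow(16338, -1)) = Mul(-26293, Rational(1, 16338)) = Rational(-26293, 16338) ≈ -1.6093)
Add(b, Add(Mul(1, 38), Function('t')(-1))) = Add(Rational(-26293, 16338), Add(Mul(1, 38), -7)) = Add(Rational(-26293, 16338), Add(38, -7)) = Add(Rational(-26293, 16338), 31) = Rational(480185, 16338)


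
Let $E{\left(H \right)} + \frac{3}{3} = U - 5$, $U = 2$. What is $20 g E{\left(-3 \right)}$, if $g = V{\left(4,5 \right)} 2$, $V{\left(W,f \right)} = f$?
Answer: $-800$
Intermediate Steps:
$E{\left(H \right)} = -4$ ($E{\left(H \right)} = -1 + \left(2 - 5\right) = -1 - 3 = -4$)
$g = 10$ ($g = 5 \cdot 2 = 10$)
$20 g E{\left(-3 \right)} = 20 \cdot 10 \left(-4\right) = 200 \left(-4\right) = -800$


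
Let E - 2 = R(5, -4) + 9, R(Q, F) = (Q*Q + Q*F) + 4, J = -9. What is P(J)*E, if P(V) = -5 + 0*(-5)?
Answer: -100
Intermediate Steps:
R(Q, F) = 4 + Q² + F*Q (R(Q, F) = (Q² + F*Q) + 4 = 4 + Q² + F*Q)
P(V) = -5 (P(V) = -5 + 0 = -5)
E = 20 (E = 2 + ((4 + 5² - 4*5) + 9) = 2 + ((4 + 25 - 20) + 9) = 2 + (9 + 9) = 2 + 18 = 20)
P(J)*E = -5*20 = -100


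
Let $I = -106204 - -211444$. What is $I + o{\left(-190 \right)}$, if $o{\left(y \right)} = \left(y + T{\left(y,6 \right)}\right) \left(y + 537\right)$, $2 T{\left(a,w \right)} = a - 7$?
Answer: $\frac{10261}{2} \approx 5130.5$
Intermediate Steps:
$T{\left(a,w \right)} = - \frac{7}{2} + \frac{a}{2}$ ($T{\left(a,w \right)} = \frac{a - 7}{2} = \frac{-7 + a}{2} = - \frac{7}{2} + \frac{a}{2}$)
$o{\left(y \right)} = \left(537 + y\right) \left(- \frac{7}{2} + \frac{3 y}{2}\right)$ ($o{\left(y \right)} = \left(y + \left(- \frac{7}{2} + \frac{y}{2}\right)\right) \left(y + 537\right) = \left(- \frac{7}{2} + \frac{3 y}{2}\right) \left(537 + y\right) = \left(537 + y\right) \left(- \frac{7}{2} + \frac{3 y}{2}\right)$)
$I = 105240$ ($I = -106204 + 211444 = 105240$)
$I + o{\left(-190 \right)} = 105240 + \left(- \frac{3759}{2} + 802 \left(-190\right) + \frac{3 \left(-190\right)^{2}}{2}\right) = 105240 - \frac{200219}{2} = \frac{10261}{2}$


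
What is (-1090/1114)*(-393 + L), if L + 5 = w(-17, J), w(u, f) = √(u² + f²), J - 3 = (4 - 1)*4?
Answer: 216910/557 - 545*√514/557 ≈ 367.24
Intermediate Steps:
J = 15 (J = 3 + (4 - 1)*4 = 3 + 3*4 = 3 + 12 = 15)
w(u, f) = √(f² + u²)
L = -5 + √514 (L = -5 + √(15² + (-17)²) = -5 + √(225 + 289) = -5 + √514 ≈ 17.672)
(-1090/1114)*(-393 + L) = (-1090/1114)*(-393 + (-5 + √514)) = (-1090*1/1114)*(-398 + √514) = -545*(-398 + √514)/557 = 216910/557 - 545*√514/557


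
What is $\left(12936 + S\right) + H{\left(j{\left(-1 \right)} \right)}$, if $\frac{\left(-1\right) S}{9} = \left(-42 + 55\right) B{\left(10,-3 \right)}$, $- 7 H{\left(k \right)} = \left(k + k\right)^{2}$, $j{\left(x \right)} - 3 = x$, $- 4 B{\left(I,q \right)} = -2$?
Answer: $\frac{180253}{14} \approx 12875.0$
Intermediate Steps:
$B{\left(I,q \right)} = \frac{1}{2}$ ($B{\left(I,q \right)} = \left(- \frac{1}{4}\right) \left(-2\right) = \frac{1}{2}$)
$j{\left(x \right)} = 3 + x$
$H{\left(k \right)} = - \frac{4 k^{2}}{7}$ ($H{\left(k \right)} = - \frac{\left(k + k\right)^{2}}{7} = - \frac{\left(2 k\right)^{2}}{7} = - \frac{4 k^{2}}{7}$)
$S = - \frac{117}{2}$ ($S = - 9 \left(-42 + 55\right) \frac{1}{2} = - 9 \cdot 13 \cdot \frac{1}{2} = \left(-9\right) \frac{13}{2} = - \frac{117}{2} \approx -58.5$)
$\left(12936 + S\right) + H{\left(j{\left(-1 \right)} \right)} = \left(12936 - \frac{117}{2}\right) - \frac{4 \left(3 - 1\right)^{2}}{7} = \frac{25755}{2} - \frac{4 \cdot 2^{2}}{7} = \frac{25755}{2} - \frac{16}{7} = \frac{180253}{14}$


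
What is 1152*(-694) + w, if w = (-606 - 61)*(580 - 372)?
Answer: -938224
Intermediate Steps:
w = -138736 (w = -667*208 = -138736)
1152*(-694) + w = 1152*(-694) - 138736 = -799488 - 138736 = -938224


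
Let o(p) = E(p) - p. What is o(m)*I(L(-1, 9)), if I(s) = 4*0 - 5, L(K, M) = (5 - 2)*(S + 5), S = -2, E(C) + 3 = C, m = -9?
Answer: 15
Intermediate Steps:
E(C) = -3 + C
L(K, M) = 9 (L(K, M) = (5 - 2)*(-2 + 5) = 3*3 = 9)
o(p) = -3 (o(p) = (-3 + p) - p = -3)
I(s) = -5 (I(s) = 0 - 5 = -5)
o(m)*I(L(-1, 9)) = -3*(-5) = 15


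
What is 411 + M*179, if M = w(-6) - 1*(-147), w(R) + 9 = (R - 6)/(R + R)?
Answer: 25292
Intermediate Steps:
w(R) = -9 + (-6 + R)/(2*R) (w(R) = -9 + (R - 6)/(R + R) = -9 + (-6 + R)/((2*R)) = -9 + (-6 + R)*(1/(2*R)) = -9 + (-6 + R)/(2*R))
M = 139 (M = (-17/2 - 3/(-6)) - 1*(-147) = (-17/2 - 3*(-⅙)) + 147 = (-17/2 + ½) + 147 = -8 + 147 = 139)
411 + M*179 = 411 + 139*179 = 411 + 24881 = 25292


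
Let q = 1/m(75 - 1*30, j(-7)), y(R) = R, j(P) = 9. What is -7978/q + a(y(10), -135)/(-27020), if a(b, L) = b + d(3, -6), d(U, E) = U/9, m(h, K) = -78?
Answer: 50442341009/81060 ≈ 6.2228e+5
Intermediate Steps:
d(U, E) = U/9 (d(U, E) = U*(⅑) = U/9)
a(b, L) = ⅓ + b (a(b, L) = b + (⅑)*3 = b + ⅓ = ⅓ + b)
q = -1/78 (q = 1/(-78) = -1/78 ≈ -0.012821)
-7978/q + a(y(10), -135)/(-27020) = -7978/(-1/78) + (⅓ + 10)/(-27020) = -7978*(-78) + (31/3)*(-1/27020) = 622284 - 31/81060 = 50442341009/81060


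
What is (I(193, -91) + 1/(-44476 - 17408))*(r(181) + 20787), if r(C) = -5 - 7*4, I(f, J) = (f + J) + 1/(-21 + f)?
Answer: 156484382878/73917 ≈ 2.1170e+6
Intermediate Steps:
I(f, J) = J + f + 1/(-21 + f) (I(f, J) = (J + f) + 1/(-21 + f) = J + f + 1/(-21 + f))
r(C) = -33 (r(C) = -5 - 28 = -33)
(I(193, -91) + 1/(-44476 - 17408))*(r(181) + 20787) = ((1 + 193**2 - 21*(-91) - 21*193 - 91*193)/(-21 + 193) + 1/(-44476 - 17408))*(-33 + 20787) = ((1 + 37249 + 1911 - 4053 - 17563)/172 + 1/(-61884))*20754 = ((1/172)*17545 - 1/61884)*20754 = (17545/172 - 1/61884)*20754 = (67859663/665253)*20754 = 156484382878/73917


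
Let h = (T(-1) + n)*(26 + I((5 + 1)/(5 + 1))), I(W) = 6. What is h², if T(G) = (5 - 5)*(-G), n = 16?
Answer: 262144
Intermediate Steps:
T(G) = 0 (T(G) = 0*(-G) = 0)
h = 512 (h = (0 + 16)*(26 + 6) = 16*32 = 512)
h² = 512² = 262144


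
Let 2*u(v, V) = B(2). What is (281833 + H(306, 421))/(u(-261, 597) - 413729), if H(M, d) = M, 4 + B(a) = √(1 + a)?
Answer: -466918602436/684693361441 - 564278*√3/684693361441 ≈ -0.68194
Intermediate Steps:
B(a) = -4 + √(1 + a)
u(v, V) = -2 + √3/2 (u(v, V) = (-4 + √(1 + 2))/2 = (-4 + √3)/2 = -2 + √3/2)
(281833 + H(306, 421))/(u(-261, 597) - 413729) = (281833 + 306)/((-2 + √3/2) - 413729) = 282139/(-413731 + √3/2)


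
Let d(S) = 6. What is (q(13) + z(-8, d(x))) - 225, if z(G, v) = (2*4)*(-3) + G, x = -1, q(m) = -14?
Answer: -271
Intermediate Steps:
z(G, v) = -24 + G (z(G, v) = 8*(-3) + G = -24 + G)
(q(13) + z(-8, d(x))) - 225 = (-14 + (-24 - 8)) - 225 = (-14 - 32) - 225 = -46 - 225 = -271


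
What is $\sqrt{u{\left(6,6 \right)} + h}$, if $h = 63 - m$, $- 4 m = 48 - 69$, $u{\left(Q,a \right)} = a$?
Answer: $\frac{\sqrt{255}}{2} \approx 7.9844$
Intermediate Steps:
$m = \frac{21}{4}$ ($m = - \frac{48 - 69}{4} = \left(- \frac{1}{4}\right) \left(-21\right) = \frac{21}{4} \approx 5.25$)
$h = \frac{231}{4}$ ($h = 63 - \frac{21}{4} = \frac{231}{4} \approx 57.75$)
$\sqrt{u{\left(6,6 \right)} + h} = \sqrt{6 + \frac{231}{4}} = \sqrt{\frac{255}{4}} = \frac{\sqrt{255}}{2}$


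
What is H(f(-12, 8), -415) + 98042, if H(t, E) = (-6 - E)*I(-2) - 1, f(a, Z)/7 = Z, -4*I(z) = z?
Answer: 196491/2 ≈ 98246.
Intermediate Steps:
I(z) = -z/4
f(a, Z) = 7*Z
H(t, E) = -4 - E/2 (H(t, E) = (-6 - E)*(-¼*(-2)) - 1 = (-6 - E)*(½) - 1 = (-3 - E/2) - 1 = -4 - E/2)
H(f(-12, 8), -415) + 98042 = (-4 - ½*(-415)) + 98042 = (-4 + 415/2) + 98042 = 407/2 + 98042 = 196491/2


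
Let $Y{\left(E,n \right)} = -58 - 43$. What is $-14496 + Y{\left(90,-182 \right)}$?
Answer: $-14597$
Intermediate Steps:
$Y{\left(E,n \right)} = -101$
$-14496 + Y{\left(90,-182 \right)} = -14496 - 101 = -14597$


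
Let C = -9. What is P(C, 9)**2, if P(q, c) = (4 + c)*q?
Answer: 13689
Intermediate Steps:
P(q, c) = q*(4 + c)
P(C, 9)**2 = (-9*(4 + 9))**2 = (-9*13)**2 = (-117)**2 = 13689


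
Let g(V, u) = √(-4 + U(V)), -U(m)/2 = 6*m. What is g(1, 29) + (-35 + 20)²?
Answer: 225 + 4*I ≈ 225.0 + 4.0*I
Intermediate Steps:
U(m) = -12*m
g(V, u) = √(-4 - 12*V)
g(1, 29) + (-35 + 20)² = 2*√(-1 - 3*1) + (-35 + 20)² = 2*√(-1 - 3) + (-15)² = 2*√(-4) + 225 = 2*(2*I) + 225 = 4*I + 225 = 225 + 4*I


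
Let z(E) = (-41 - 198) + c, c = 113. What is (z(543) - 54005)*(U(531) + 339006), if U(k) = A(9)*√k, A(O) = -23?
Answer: -18350733786 + 3735039*√59 ≈ -1.8322e+10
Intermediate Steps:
z(E) = -126 (z(E) = (-41 - 198) + 113 = -239 + 113 = -126)
U(k) = -23*√k
(z(543) - 54005)*(U(531) + 339006) = (-126 - 54005)*(-69*√59 + 339006) = -54131*(-69*√59 + 339006) = -54131*(339006 - 69*√59) = -18350733786 + 3735039*√59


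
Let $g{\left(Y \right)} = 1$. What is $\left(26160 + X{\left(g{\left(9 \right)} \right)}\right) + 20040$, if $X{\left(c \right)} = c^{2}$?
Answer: $46201$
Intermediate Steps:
$\left(26160 + X{\left(g{\left(9 \right)} \right)}\right) + 20040 = \left(26160 + 1^{2}\right) + 20040 = \left(26160 + 1\right) + 20040 = 26161 + 20040 = 46201$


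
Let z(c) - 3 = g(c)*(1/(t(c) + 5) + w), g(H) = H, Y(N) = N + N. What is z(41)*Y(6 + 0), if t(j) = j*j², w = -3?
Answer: -49626474/34463 ≈ -1440.0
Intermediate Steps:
t(j) = j³
Y(N) = 2*N
z(c) = 3 + c*(-3 + 1/(5 + c³)) (z(c) = 3 + c*(1/(c³ + 5) - 3) = 3 + c*(1/(5 + c³) - 3) = 3 + c*(-3 + 1/(5 + c³)))
z(41)*Y(6 + 0) = ((15 - 14*41 - 3*41⁴ + 3*41³)/(5 + 41³))*(2*(6 + 0)) = ((15 - 574 - 3*2825761 + 3*68921)/(5 + 68921))*(2*6) = ((15 - 574 - 8477283 + 206763)/68926)*12 = ((1/68926)*(-8271079))*12 = -8271079/68926*12 = -49626474/34463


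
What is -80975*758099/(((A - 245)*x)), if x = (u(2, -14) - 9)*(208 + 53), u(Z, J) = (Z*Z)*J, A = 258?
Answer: 12277413305/44109 ≈ 2.7834e+5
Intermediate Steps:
u(Z, J) = J*Z**2 (u(Z, J) = Z**2*J = J*Z**2)
x = -16965 (x = (-14*2**2 - 9)*(208 + 53) = (-14*4 - 9)*261 = (-56 - 9)*261 = -65*261 = -16965)
-80975*758099/(((A - 245)*x)) = -80975*758099/(((258 - 245)*(-16965))) = -80975*758099/((13*(-16965))) = -80975*758099/(-220545) = -80975*758099*(-1/220545) = -80975/(1/(-758099/220545)) = -80975/(-220545/758099) = -80975*(-758099/220545) = 12277413305/44109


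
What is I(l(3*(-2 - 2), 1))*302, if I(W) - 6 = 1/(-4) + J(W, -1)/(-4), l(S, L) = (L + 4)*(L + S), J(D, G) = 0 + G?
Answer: 1812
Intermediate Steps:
J(D, G) = G
l(S, L) = (4 + L)*(L + S)
I(W) = 6 (I(W) = 6 + (1/(-4) - 1/(-4)) = 6 + (1*(-¼) - 1*(-¼)) = 6 + (-¼ + ¼) = 6 + 0 = 6)
I(l(3*(-2 - 2), 1))*302 = 6*302 = 1812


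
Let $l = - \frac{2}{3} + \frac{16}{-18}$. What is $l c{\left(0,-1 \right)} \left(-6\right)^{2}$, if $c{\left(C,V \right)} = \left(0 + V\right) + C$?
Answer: $56$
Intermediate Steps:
$c{\left(C,V \right)} = C + V$ ($c{\left(C,V \right)} = V + C = C + V$)
$l = - \frac{14}{9}$ ($l = \left(-2\right) \frac{1}{3} + 16 \left(- \frac{1}{18}\right) = - \frac{2}{3} - \frac{8}{9} = - \frac{14}{9} \approx -1.5556$)
$l c{\left(0,-1 \right)} \left(-6\right)^{2} = - \frac{14 \left(0 - 1\right)}{9} \left(-6\right)^{2} = \left(- \frac{14}{9}\right) \left(-1\right) 36 = \frac{14}{9} \cdot 36 = 56$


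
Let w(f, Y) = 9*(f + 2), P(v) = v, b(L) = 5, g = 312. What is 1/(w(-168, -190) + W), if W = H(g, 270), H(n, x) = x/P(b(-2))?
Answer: -1/1440 ≈ -0.00069444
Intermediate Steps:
w(f, Y) = 18 + 9*f (w(f, Y) = 9*(2 + f) = 18 + 9*f)
H(n, x) = x/5
W = 54 (W = (⅕)*270 = 54)
1/(w(-168, -190) + W) = 1/((18 + 9*(-168)) + 54) = 1/((18 - 1512) + 54) = 1/(-1494 + 54) = 1/(-1440) = -1/1440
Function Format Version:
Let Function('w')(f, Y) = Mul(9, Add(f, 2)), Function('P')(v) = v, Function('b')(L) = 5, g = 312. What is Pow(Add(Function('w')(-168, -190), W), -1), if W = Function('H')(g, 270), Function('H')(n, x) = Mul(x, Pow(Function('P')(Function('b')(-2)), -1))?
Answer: Rational(-1, 1440) ≈ -0.00069444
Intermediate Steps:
Function('w')(f, Y) = Add(18, Mul(9, f)) (Function('w')(f, Y) = Mul(9, Add(2, f)) = Add(18, Mul(9, f)))
Function('H')(n, x) = Mul(Rational(1, 5), x) (Function('H')(n, x) = Mul(x, Pow(5, -1)) = Mul(x, Rational(1, 5)) = Mul(Rational(1, 5), x))
W = 54 (W = Mul(Rational(1, 5), 270) = 54)
Pow(Add(Function('w')(-168, -190), W), -1) = Pow(Add(Add(18, Mul(9, -168)), 54), -1) = Pow(Add(Add(18, -1512), 54), -1) = Pow(Add(-1494, 54), -1) = Pow(-1440, -1) = Rational(-1, 1440)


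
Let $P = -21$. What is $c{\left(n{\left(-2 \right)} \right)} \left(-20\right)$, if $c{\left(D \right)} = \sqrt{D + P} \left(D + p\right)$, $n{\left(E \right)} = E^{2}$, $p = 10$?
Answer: $- 280 i \sqrt{17} \approx - 1154.5 i$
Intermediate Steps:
$c{\left(D \right)} = \sqrt{-21 + D} \left(10 + D\right)$ ($c{\left(D \right)} = \sqrt{D - 21} \left(D + 10\right) = \sqrt{-21 + D} \left(10 + D\right)$)
$c{\left(n{\left(-2 \right)} \right)} \left(-20\right) = \sqrt{-21 + \left(-2\right)^{2}} \left(10 + \left(-2\right)^{2}\right) \left(-20\right) = \sqrt{-21 + 4} \left(10 + 4\right) \left(-20\right) = \sqrt{-17} \cdot 14 \left(-20\right) = i \sqrt{17} \cdot 14 \left(-20\right) = 14 i \sqrt{17} \left(-20\right) = - 280 i \sqrt{17}$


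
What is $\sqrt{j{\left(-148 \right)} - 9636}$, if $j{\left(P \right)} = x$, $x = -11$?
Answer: $i \sqrt{9647} \approx 98.219 i$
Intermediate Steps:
$j{\left(P \right)} = -11$
$\sqrt{j{\left(-148 \right)} - 9636} = \sqrt{-11 - 9636} = \sqrt{-9647} = i \sqrt{9647}$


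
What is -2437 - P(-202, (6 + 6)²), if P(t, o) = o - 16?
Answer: -2565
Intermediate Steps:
P(t, o) = -16 + o
-2437 - P(-202, (6 + 6)²) = -2437 - (-16 + (6 + 6)²) = -2437 - (-16 + 12²) = -2437 - (-16 + 144) = -2437 - 1*128 = -2437 - 128 = -2565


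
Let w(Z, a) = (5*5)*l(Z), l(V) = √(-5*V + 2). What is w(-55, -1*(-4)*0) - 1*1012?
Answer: -1012 + 25*√277 ≈ -595.92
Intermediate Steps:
l(V) = √(2 - 5*V)
w(Z, a) = 25*√(2 - 5*Z) (w(Z, a) = (5*5)*√(2 - 5*Z) = 25*√(2 - 5*Z))
w(-55, -1*(-4)*0) - 1*1012 = 25*√(2 - 5*(-55)) - 1*1012 = 25*√(2 + 275) - 1012 = 25*√277 - 1012 = -1012 + 25*√277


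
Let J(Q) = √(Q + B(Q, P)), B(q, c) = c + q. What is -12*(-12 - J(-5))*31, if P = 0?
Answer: 4464 + 372*I*√10 ≈ 4464.0 + 1176.4*I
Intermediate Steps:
J(Q) = √2*√Q (J(Q) = √(Q + (0 + Q)) = √(Q + Q) = √(2*Q) = √2*√Q)
-12*(-12 - J(-5))*31 = -12*(-12 - √2*√(-5))*31 = -12*(-12 - √2*I*√5)*31 = -12*(-12 - I*√10)*31 = (144 + 12*I*√10)*31 = 4464 + 372*I*√10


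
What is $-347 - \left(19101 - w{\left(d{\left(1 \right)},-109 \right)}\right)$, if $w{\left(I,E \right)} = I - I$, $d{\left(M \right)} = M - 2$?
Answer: $-19448$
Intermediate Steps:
$d{\left(M \right)} = -2 + M$
$w{\left(I,E \right)} = 0$
$-347 - \left(19101 - w{\left(d{\left(1 \right)},-109 \right)}\right) = -347 - \left(19101 - 0\right) = -347 - \left(19101 + 0\right) = -347 - 19101 = -19448$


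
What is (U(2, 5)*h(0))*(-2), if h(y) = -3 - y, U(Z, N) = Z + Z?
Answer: 24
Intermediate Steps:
U(Z, N) = 2*Z
(U(2, 5)*h(0))*(-2) = ((2*2)*(-3 - 1*0))*(-2) = (4*(-3 + 0))*(-2) = (4*(-3))*(-2) = -12*(-2) = 24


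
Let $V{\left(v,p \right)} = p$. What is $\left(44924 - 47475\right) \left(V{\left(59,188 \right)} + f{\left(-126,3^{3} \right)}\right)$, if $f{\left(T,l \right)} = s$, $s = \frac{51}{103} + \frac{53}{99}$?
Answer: $- \frac{4917164744}{10197} \approx -4.8222 \cdot 10^{5}$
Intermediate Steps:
$s = \frac{10508}{10197}$ ($s = 51 \cdot \frac{1}{103} + 53 \cdot \frac{1}{99} = \frac{51}{103} + \frac{53}{99} = \frac{10508}{10197} \approx 1.0305$)
$f{\left(T,l \right)} = \frac{10508}{10197}$
$\left(44924 - 47475\right) \left(V{\left(59,188 \right)} + f{\left(-126,3^{3} \right)}\right) = \left(44924 - 47475\right) \left(188 + \frac{10508}{10197}\right) = \left(-2551\right) \frac{1927544}{10197} = - \frac{4917164744}{10197}$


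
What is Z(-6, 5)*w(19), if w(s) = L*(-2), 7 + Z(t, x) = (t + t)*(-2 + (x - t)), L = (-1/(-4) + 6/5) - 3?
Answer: -713/2 ≈ -356.50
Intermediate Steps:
L = -31/20 (L = (-1*(-¼) + 6*(⅕)) - 3 = (¼ + 6/5) - 3 = 29/20 - 3 = -31/20 ≈ -1.5500)
Z(t, x) = -7 + 2*t*(-2 + x - t) (Z(t, x) = -7 + (t + t)*(-2 + (x - t)) = -7 + (2*t)*(-2 + x - t) = -7 + 2*t*(-2 + x - t))
w(s) = 31/10 (w(s) = -31/20*(-2) = 31/10)
Z(-6, 5)*w(19) = (-7 - 4*(-6) - 2*(-6)² + 2*(-6)*5)*(31/10) = (-7 + 24 - 2*36 - 60)*(31/10) = (-7 + 24 - 72 - 60)*(31/10) = -115*31/10 = -713/2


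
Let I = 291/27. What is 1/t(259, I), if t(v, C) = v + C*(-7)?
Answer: 9/1652 ≈ 0.0054479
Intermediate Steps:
I = 97/9 (I = 291*(1/27) = 97/9 ≈ 10.778)
t(v, C) = v - 7*C
1/t(259, I) = 1/(259 - 7*97/9) = 1/(259 - 679/9) = 1/(1652/9) = 9/1652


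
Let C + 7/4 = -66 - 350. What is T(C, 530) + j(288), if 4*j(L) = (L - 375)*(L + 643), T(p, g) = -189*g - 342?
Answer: -483045/4 ≈ -1.2076e+5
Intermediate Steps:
C = -1671/4 (C = -7/4 + (-66 - 350) = -7/4 - 416 = -1671/4 ≈ -417.75)
T(p, g) = -342 - 189*g
j(L) = (-375 + L)*(643 + L)/4 (j(L) = ((L - 375)*(L + 643))/4 = ((-375 + L)*(643 + L))/4 = (-375 + L)*(643 + L)/4)
T(C, 530) + j(288) = (-342 - 189*530) + (-241125/4 + 67*288 + (¼)*288²) = (-342 - 100170) + (-241125/4 + 19296 + (¼)*82944) = -100512 + (-241125/4 + 19296 + 20736) = -100512 - 80997/4 = -483045/4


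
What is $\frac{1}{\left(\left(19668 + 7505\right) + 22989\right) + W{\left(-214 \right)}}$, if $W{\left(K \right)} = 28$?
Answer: $\frac{1}{50190} \approx 1.9924 \cdot 10^{-5}$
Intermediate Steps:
$\frac{1}{\left(\left(19668 + 7505\right) + 22989\right) + W{\left(-214 \right)}} = \frac{1}{\left(\left(19668 + 7505\right) + 22989\right) + 28} = \frac{1}{\left(27173 + 22989\right) + 28} = \frac{1}{50162 + 28} = \frac{1}{50190}$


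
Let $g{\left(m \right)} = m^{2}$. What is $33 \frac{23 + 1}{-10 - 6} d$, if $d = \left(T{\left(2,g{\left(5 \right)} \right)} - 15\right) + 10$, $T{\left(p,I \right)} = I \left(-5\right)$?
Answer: $6435$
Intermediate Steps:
$T{\left(p,I \right)} = - 5 I$
$d = -130$ ($d = \left(- 5 \cdot 5^{2} - 15\right) + 10 = \left(\left(-5\right) 25 - 15\right) + 10 = \left(-125 - 15\right) + 10 = -140 + 10 = -130$)
$33 \frac{23 + 1}{-10 - 6} d = 33 \frac{23 + 1}{-10 - 6} \left(-130\right) = 33 \frac{24}{-16} \left(-130\right) = 33 \cdot 24 \left(- \frac{1}{16}\right) \left(-130\right) = 33 \left(- \frac{3}{2}\right) \left(-130\right) = \left(- \frac{99}{2}\right) \left(-130\right) = 6435$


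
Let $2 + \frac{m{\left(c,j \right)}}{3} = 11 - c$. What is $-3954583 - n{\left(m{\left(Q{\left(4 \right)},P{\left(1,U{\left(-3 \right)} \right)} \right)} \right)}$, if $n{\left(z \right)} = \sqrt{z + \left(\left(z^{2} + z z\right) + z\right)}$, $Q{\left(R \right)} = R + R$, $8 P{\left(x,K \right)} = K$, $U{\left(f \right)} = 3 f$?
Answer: $-3954583 - 2 \sqrt{6} \approx -3.9546 \cdot 10^{6}$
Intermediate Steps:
$P{\left(x,K \right)} = \frac{K}{8}$
$Q{\left(R \right)} = 2 R$
$m{\left(c,j \right)} = 27 - 3 c$ ($m{\left(c,j \right)} = -6 + 3 \left(11 - c\right) = -6 - \left(-33 + 3 c\right) = 27 - 3 c$)
$n{\left(z \right)} = \sqrt{2 z + 2 z^{2}}$ ($n{\left(z \right)} = \sqrt{z + \left(\left(z^{2} + z^{2}\right) + z\right)} = \sqrt{z + \left(2 z^{2} + z\right)} = \sqrt{z + \left(z + 2 z^{2}\right)} = \sqrt{2 z + 2 z^{2}}$)
$-3954583 - n{\left(m{\left(Q{\left(4 \right)},P{\left(1,U{\left(-3 \right)} \right)} \right)} \right)} = -3954583 - \sqrt{2} \sqrt{\left(27 - 3 \cdot 2 \cdot 4\right) \left(1 + \left(27 - 3 \cdot 2 \cdot 4\right)\right)} = -3954583 - \sqrt{2} \sqrt{\left(27 - 24\right) \left(1 + \left(27 - 24\right)\right)} = -3954583 - \sqrt{2} \sqrt{3 \left(1 + 3\right)} = -3954583 - \sqrt{2} \sqrt{3 \cdot 4} = -3954583 - \sqrt{2} \sqrt{12} = -3954583 - \sqrt{2} \cdot 2 \sqrt{3} = -3954583 - 2 \sqrt{6}$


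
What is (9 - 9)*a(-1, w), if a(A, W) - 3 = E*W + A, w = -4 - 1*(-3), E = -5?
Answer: 0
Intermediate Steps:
w = -1 (w = -4 + 3 = -1)
a(A, W) = 3 + A - 5*W (a(A, W) = 3 + (-5*W + A) = 3 + (A - 5*W) = 3 + A - 5*W)
(9 - 9)*a(-1, w) = (9 - 9)*(3 - 1 - 5*(-1)) = 0*(3 - 1 + 5) = 0*7 = 0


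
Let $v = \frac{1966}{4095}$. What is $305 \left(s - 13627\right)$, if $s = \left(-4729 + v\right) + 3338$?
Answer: $- \frac{3751301384}{819} \approx -4.5803 \cdot 10^{6}$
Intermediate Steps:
$v = \frac{1966}{4095}$ ($v = 1966 \cdot \frac{1}{4095} = \frac{1966}{4095} \approx 0.4801$)
$s = - \frac{5694179}{4095}$ ($s = \left(-4729 + \frac{1966}{4095}\right) + 3338 = - \frac{19363289}{4095} + 3338 = - \frac{5694179}{4095} \approx -1390.5$)
$305 \left(s - 13627\right) = 305 \left(- \frac{5694179}{4095} - 13627\right) = 305 \left(- \frac{61496744}{4095}\right) = - \frac{3751301384}{819}$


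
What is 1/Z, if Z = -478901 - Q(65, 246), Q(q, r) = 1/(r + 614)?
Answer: -860/411854861 ≈ -2.0881e-6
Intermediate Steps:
Q(q, r) = 1/(614 + r)
Z = -411854861/860 (Z = -478901 - 1/(614 + 246) = -478901 - 1/860 = -411854861/860 ≈ -4.7890e+5)
1/Z = 1/(-411854861/860) = -860/411854861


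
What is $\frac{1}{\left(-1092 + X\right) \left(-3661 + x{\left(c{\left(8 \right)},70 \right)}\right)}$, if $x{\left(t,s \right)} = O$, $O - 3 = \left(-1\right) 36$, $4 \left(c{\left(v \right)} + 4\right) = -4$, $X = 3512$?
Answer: $- \frac{1}{8939480} \approx -1.1186 \cdot 10^{-7}$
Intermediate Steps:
$c{\left(v \right)} = -5$ ($c{\left(v \right)} = -4 + \frac{1}{4} \left(-4\right) = -4 - 1 = -5$)
$O = -33$ ($O = 3 - 36 = -33$)
$x{\left(t,s \right)} = -33$
$\frac{1}{\left(-1092 + X\right) \left(-3661 + x{\left(c{\left(8 \right)},70 \right)}\right)} = \frac{1}{\left(-1092 + 3512\right) \left(-3661 - 33\right)} = \frac{1}{2420 \left(-3694\right)} = \frac{1}{-8939480} = - \frac{1}{8939480}$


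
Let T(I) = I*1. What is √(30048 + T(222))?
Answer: √30270 ≈ 173.98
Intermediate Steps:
T(I) = I
√(30048 + T(222)) = √(30048 + 222) = √30270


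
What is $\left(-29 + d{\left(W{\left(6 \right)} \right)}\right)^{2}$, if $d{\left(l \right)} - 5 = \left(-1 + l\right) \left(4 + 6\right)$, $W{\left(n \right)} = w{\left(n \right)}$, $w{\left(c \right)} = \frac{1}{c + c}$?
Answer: $\frac{39601}{36} \approx 1100.0$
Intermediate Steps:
$w{\left(c \right)} = \frac{1}{2 c}$
$W{\left(n \right)} = \frac{1}{2 n}$
$d{\left(l \right)} = -5 + 10 l$ ($d{\left(l \right)} = 5 + \left(-1 + l\right) \left(4 + 6\right) = 5 + \left(-1 + l\right) 10 = 5 + \left(-10 + 10 l\right) = -5 + 10 l$)
$\left(-29 + d{\left(W{\left(6 \right)} \right)}\right)^{2} = \left(-29 - \left(5 - 10 \frac{1}{2 \cdot 6}\right)\right)^{2} = \left(-29 - \left(5 - 10 \cdot \frac{1}{2} \cdot \frac{1}{6}\right)\right)^{2} = \left(-29 + \left(-5 + 10 \cdot \frac{1}{12}\right)\right)^{2} = \left(-29 + \left(-5 + \frac{5}{6}\right)\right)^{2} = \left(-29 - \frac{25}{6}\right)^{2} = \left(- \frac{199}{6}\right)^{2} = \frac{39601}{36}$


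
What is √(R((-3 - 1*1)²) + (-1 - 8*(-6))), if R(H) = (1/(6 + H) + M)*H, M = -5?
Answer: I*√3905/11 ≈ 5.6809*I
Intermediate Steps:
R(H) = H*(-5 + 1/(6 + H)) (R(H) = (1/(6 + H) - 5)*H = (-5 + 1/(6 + H))*H = H*(-5 + 1/(6 + H)))
√(R((-3 - 1*1)²) + (-1 - 8*(-6))) = √((-3 - 1*1)²*(-29 - 5*(-3 - 1*1)²)/(6 + (-3 - 1*1)²) + (-1 - 8*(-6))) = √((-3 - 1)²*(-29 - 5*(-3 - 1)²)/(6 + (-3 - 1)²) + (-1 + 48)) = √((-4)²*(-29 - 5*(-4)²)/(6 + (-4)²) + 47) = √(16*(-29 - 5*16)/(6 + 16) + 47) = √(16*(-29 - 80)/22 + 47) = √(16*(1/22)*(-109) + 47) = √(-872/11 + 47) = √(-355/11) = I*√3905/11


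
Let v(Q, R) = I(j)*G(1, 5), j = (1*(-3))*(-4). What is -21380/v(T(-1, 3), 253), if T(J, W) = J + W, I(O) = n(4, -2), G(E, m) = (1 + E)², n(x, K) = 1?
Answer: -5345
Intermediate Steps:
j = 12 (j = -3*(-4) = 12)
I(O) = 1
v(Q, R) = 4 (v(Q, R) = 1*(1 + 1)² = 1*2² = 1*4 = 4)
-21380/v(T(-1, 3), 253) = -21380/4 = -21380*¼ = -5345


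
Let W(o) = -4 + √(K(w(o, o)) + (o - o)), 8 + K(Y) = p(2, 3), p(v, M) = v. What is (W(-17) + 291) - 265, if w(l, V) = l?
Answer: 22 + I*√6 ≈ 22.0 + 2.4495*I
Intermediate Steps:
K(Y) = -6 (K(Y) = -8 + 2 = -6)
W(o) = -4 + I*√6 (W(o) = -4 + √(-6 + (o - o)) = -4 + √(-6 + 0) = -4 + √(-6) = -4 + I*√6)
(W(-17) + 291) - 265 = ((-4 + I*√6) + 291) - 265 = (287 + I*√6) - 265 = 22 + I*√6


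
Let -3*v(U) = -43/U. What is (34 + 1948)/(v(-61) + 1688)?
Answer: 362706/308861 ≈ 1.1743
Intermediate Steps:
v(U) = 43/(3*U) (v(U) = -(-43)/(3*U) = 43/(3*U))
(34 + 1948)/(v(-61) + 1688) = (34 + 1948)/((43/3)/(-61) + 1688) = 1982/((43/3)*(-1/61) + 1688) = 1982/(-43/183 + 1688) = 1982/(308861/183) = 1982*(183/308861) = 362706/308861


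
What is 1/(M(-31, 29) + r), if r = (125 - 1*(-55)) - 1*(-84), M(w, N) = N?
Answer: 1/293 ≈ 0.0034130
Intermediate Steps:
r = 264 (r = (125 + 55) + 84 = 180 + 84 = 264)
1/(M(-31, 29) + r) = 1/(29 + 264) = 1/293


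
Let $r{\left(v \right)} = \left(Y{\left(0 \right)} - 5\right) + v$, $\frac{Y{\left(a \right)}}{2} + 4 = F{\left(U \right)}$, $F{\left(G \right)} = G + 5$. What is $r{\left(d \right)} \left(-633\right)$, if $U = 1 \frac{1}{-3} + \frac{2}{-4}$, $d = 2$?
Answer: $1688$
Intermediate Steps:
$U = - \frac{5}{6}$ ($U = 1 \left(- \frac{1}{3}\right) + 2 \left(- \frac{1}{4}\right) = - \frac{1}{3} - \frac{1}{2} = - \frac{5}{6} \approx -0.83333$)
$F{\left(G \right)} = 5 + G$
$Y{\left(a \right)} = \frac{1}{3}$ ($Y{\left(a \right)} = -8 + 2 \left(5 - \frac{5}{6}\right) = -8 + 2 \cdot \frac{25}{6} = -8 + \frac{25}{3} = \frac{1}{3}$)
$r{\left(v \right)} = - \frac{14}{3} + v$ ($r{\left(v \right)} = \left(\frac{1}{3} - 5\right) + v = - \frac{14}{3} + v$)
$r{\left(d \right)} \left(-633\right) = \left(- \frac{14}{3} + 2\right) \left(-633\right) = \left(- \frac{8}{3}\right) \left(-633\right) = 1688$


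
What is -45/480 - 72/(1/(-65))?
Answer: 149757/32 ≈ 4679.9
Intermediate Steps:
-45/480 - 72/(1/(-65)) = -45*1/480 - 72/(-1/65) = -3/32 - 72*(-65) = -3/32 + 4680 = 149757/32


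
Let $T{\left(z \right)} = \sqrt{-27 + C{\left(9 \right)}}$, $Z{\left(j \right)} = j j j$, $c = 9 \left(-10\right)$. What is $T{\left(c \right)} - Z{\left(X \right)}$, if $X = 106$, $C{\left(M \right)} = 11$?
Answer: $-1191016 + 4 i \approx -1.191 \cdot 10^{6} + 4.0 i$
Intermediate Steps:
$c = -90$
$Z{\left(j \right)} = j^{3}$ ($Z{\left(j \right)} = j^{2} j = j^{3}$)
$T{\left(z \right)} = 4 i$ ($T{\left(z \right)} = \sqrt{-27 + 11} = \sqrt{-16} = 4 i$)
$T{\left(c \right)} - Z{\left(X \right)} = 4 i - 106^{3} = 4 i - 1191016 = -1191016 + 4 i$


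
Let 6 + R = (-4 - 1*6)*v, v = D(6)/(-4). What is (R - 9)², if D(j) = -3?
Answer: 2025/4 ≈ 506.25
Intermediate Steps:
v = ¾ (v = -3/(-4) = -3*(-¼) = ¾ ≈ 0.75000)
R = -27/2 (R = -6 + (-4 - 1*6)*(¾) = -6 + (-4 - 6)*(¾) = -6 - 10*¾ = -6 - 15/2 = -27/2 ≈ -13.500)
(R - 9)² = (-27/2 - 9)² = (-45/2)² = 2025/4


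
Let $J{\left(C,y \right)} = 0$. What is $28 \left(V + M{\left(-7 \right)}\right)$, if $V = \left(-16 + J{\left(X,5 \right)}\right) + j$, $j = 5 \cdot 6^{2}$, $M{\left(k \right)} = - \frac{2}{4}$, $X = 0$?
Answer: $4578$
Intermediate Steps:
$M{\left(k \right)} = - \frac{1}{2}$ ($M{\left(k \right)} = \left(-2\right) \frac{1}{4} = - \frac{1}{2}$)
$j = 180$ ($j = 5 \cdot 36 = 180$)
$V = 164$ ($V = \left(-16 + 0\right) + 180 = -16 + 180 = 164$)
$28 \left(V + M{\left(-7 \right)}\right) = 28 \left(164 - \frac{1}{2}\right) = 28 \cdot \frac{327}{2} = 4578$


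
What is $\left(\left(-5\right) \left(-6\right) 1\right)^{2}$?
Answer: $900$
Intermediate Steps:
$\left(\left(-5\right) \left(-6\right) 1\right)^{2} = \left(30 \cdot 1\right)^{2} = 30^{2} = 900$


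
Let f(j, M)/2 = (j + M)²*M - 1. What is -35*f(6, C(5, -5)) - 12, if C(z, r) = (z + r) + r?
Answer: 408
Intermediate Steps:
C(z, r) = z + 2*r (C(z, r) = (r + z) + r = z + 2*r)
f(j, M) = -2 + 2*M*(M + j)² (f(j, M) = 2*((j + M)²*M - 1) = 2*((M + j)²*M - 1) = 2*(M*(M + j)² - 1) = 2*(-1 + M*(M + j)²) = -2 + 2*M*(M + j)²)
-35*f(6, C(5, -5)) - 12 = -35*(-2 + 2*(5 + 2*(-5))*((5 + 2*(-5)) + 6)²) - 12 = -35*(-2 + 2*(5 - 10)*((5 - 10) + 6)²) - 12 = -35*(-2 + 2*(-5)*(-5 + 6)²) - 12 = -35*(-2 + 2*(-5)*1²) - 12 = -35*(-2 + 2*(-5)*1) - 12 = -35*(-2 - 10) - 12 = -35*(-12) - 12 = 420 - 12 = 408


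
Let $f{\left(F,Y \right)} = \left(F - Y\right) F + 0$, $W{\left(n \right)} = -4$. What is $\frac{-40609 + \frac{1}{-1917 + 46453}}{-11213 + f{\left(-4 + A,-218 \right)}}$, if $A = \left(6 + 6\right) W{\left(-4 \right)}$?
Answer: $\frac{602854141}{294605640} \approx 2.0463$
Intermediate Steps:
$A = -48$ ($A = \left(6 + 6\right) \left(-4\right) = 12 \left(-4\right) = -48$)
$f{\left(F,Y \right)} = F \left(F - Y\right)$ ($f{\left(F,Y \right)} = F \left(F - Y\right) + 0 = F \left(F - Y\right)$)
$\frac{-40609 + \frac{1}{-1917 + 46453}}{-11213 + f{\left(-4 + A,-218 \right)}} = \frac{-40609 + \frac{1}{-1917 + 46453}}{-11213 + \left(-4 - 48\right) \left(\left(-4 - 48\right) - -218\right)} = \frac{-40609 + \frac{1}{44536}}{-11213 - 52 \left(-52 + 218\right)} = \frac{-40609 + \frac{1}{44536}}{-11213 - 8632} = - \frac{1808562423}{44536 \left(-11213 - 8632\right)} = - \frac{1808562423}{44536 \left(-19845\right)} = \left(- \frac{1808562423}{44536}\right) \left(- \frac{1}{19845}\right) = \frac{602854141}{294605640}$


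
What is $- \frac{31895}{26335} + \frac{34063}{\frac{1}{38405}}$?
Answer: $\frac{6890234169126}{5267} \approx 1.3082 \cdot 10^{9}$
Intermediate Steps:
$- \frac{31895}{26335} + \frac{34063}{\frac{1}{38405}} = \left(-31895\right) \frac{1}{26335} + 34063 \frac{1}{\frac{1}{38405}} = - \frac{6379}{5267} + 34063 \cdot 38405 = - \frac{6379}{5267} + 1308189515 = \frac{6890234169126}{5267}$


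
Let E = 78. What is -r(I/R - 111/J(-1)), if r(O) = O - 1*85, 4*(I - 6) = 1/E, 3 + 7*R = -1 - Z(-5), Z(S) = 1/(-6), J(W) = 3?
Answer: 159023/1196 ≈ 132.96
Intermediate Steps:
Z(S) = -⅙
R = -23/42 (R = -3/7 + (-1 - 1*(-⅙))/7 = -3/7 + (-1 + ⅙)/7 = -3/7 + (⅐)*(-⅚) = -3/7 - 5/42 = -23/42 ≈ -0.54762)
I = 1873/312 (I = 6 + (¼)/78 = 6 + (¼)*(1/78) = 6 + 1/312 = 1873/312 ≈ 6.0032)
r(O) = -85 + O (r(O) = O - 85 = -85 + O)
-r(I/R - 111/J(-1)) = -(-85 + (1873/(312*(-23/42)) - 111/3)) = -(-85 + ((1873/312)*(-42/23) - 111*⅓)) = -(-85 + (-13111/1196 - 37)) = -(-85 - 57363/1196) = -1*(-159023/1196) = 159023/1196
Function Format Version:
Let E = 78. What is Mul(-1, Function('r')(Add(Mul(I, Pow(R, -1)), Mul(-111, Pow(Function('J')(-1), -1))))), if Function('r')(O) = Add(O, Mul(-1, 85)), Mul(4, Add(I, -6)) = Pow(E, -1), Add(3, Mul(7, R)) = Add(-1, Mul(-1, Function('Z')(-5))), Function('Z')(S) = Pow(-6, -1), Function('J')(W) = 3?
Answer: Rational(159023, 1196) ≈ 132.96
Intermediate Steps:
Function('Z')(S) = Rational(-1, 6)
R = Rational(-23, 42) (R = Add(Rational(-3, 7), Mul(Rational(1, 7), Add(-1, Mul(-1, Rational(-1, 6))))) = Add(Rational(-3, 7), Mul(Rational(1, 7), Add(-1, Rational(1, 6)))) = Add(Rational(-3, 7), Mul(Rational(1, 7), Rational(-5, 6))) = Add(Rational(-3, 7), Rational(-5, 42)) = Rational(-23, 42) ≈ -0.54762)
I = Rational(1873, 312) (I = Add(6, Mul(Rational(1, 4), Pow(78, -1))) = Add(6, Mul(Rational(1, 4), Rational(1, 78))) = Add(6, Rational(1, 312)) = Rational(1873, 312) ≈ 6.0032)
Function('r')(O) = Add(-85, O) (Function('r')(O) = Add(O, -85) = Add(-85, O))
Mul(-1, Function('r')(Add(Mul(I, Pow(R, -1)), Mul(-111, Pow(Function('J')(-1), -1))))) = Mul(-1, Add(-85, Add(Mul(Rational(1873, 312), Pow(Rational(-23, 42), -1)), Mul(-111, Pow(3, -1))))) = Mul(-1, Add(-85, Add(Mul(Rational(1873, 312), Rational(-42, 23)), Mul(-111, Rational(1, 3))))) = Mul(-1, Add(-85, Add(Rational(-13111, 1196), -37))) = Mul(-1, Add(-85, Rational(-57363, 1196))) = Mul(-1, Rational(-159023, 1196)) = Rational(159023, 1196)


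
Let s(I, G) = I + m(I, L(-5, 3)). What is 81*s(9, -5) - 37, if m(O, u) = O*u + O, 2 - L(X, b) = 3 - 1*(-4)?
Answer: -2224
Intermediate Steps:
L(X, b) = -5 (L(X, b) = 2 - (3 - 1*(-4)) = 2 - (3 + 4) = 2 - 1*7 = 2 - 7 = -5)
m(O, u) = O + O*u
s(I, G) = -3*I (s(I, G) = I + I*(1 - 5) = I + I*(-4) = I - 4*I = -3*I)
81*s(9, -5) - 37 = 81*(-3*9) - 37 = 81*(-27) - 37 = -2187 - 37 = -2224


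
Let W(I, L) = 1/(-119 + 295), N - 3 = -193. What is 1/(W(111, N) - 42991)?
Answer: -176/7566415 ≈ -2.3261e-5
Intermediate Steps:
N = -190 (N = 3 - 193 = -190)
W(I, L) = 1/176
1/(W(111, N) - 42991) = 1/(1/176 - 42991) = 1/(-7566415/176) = -176/7566415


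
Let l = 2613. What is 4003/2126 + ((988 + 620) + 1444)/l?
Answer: 16948391/5555238 ≈ 3.0509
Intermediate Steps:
4003/2126 + ((988 + 620) + 1444)/l = 4003/2126 + ((988 + 620) + 1444)/2613 = 4003*(1/2126) + (1608 + 1444)*(1/2613) = 4003/2126 + 3052*(1/2613) = 4003/2126 + 3052/2613 = 16948391/5555238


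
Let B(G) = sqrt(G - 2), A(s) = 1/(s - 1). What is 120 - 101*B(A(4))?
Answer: 120 - 101*I*sqrt(15)/3 ≈ 120.0 - 130.39*I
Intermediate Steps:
A(s) = 1/(-1 + s)
B(G) = sqrt(-2 + G)
120 - 101*B(A(4)) = 120 - 101*sqrt(-2 + 1/(-1 + 4)) = 120 - 101*sqrt(-2 + 1/3) = 120 - 101*I*sqrt(15)/3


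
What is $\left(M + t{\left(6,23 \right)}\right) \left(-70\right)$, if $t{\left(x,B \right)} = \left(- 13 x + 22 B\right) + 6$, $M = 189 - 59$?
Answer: $-39480$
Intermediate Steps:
$M = 130$
$t{\left(x,B \right)} = 6 - 13 x + 22 B$
$\left(M + t{\left(6,23 \right)}\right) \left(-70\right) = \left(130 + \left(6 - 78 + 22 \cdot 23\right)\right) \left(-70\right) = \left(130 + \left(6 - 78 + 506\right)\right) \left(-70\right) = \left(130 + 434\right) \left(-70\right) = 564 \left(-70\right) = -39480$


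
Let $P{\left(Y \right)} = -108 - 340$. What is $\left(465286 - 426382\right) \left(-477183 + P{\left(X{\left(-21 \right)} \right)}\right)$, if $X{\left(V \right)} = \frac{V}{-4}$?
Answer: $-18581756424$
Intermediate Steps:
$X{\left(V \right)} = - \frac{V}{4}$ ($X{\left(V \right)} = V \left(- \frac{1}{4}\right) = - \frac{V}{4}$)
$P{\left(Y \right)} = -448$ ($P{\left(Y \right)} = -108 - 340 = -448$)
$\left(465286 - 426382\right) \left(-477183 + P{\left(X{\left(-21 \right)} \right)}\right) = \left(465286 - 426382\right) \left(-477183 - 448\right) = 38904 \left(-477631\right) = -18581756424$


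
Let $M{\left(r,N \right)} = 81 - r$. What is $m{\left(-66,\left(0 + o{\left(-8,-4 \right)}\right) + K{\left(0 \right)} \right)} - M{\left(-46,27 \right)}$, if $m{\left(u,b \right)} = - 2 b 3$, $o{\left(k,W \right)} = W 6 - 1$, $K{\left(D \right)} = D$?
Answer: $23$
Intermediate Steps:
$o{\left(k,W \right)} = -1 + 6 W$ ($o{\left(k,W \right)} = 6 W - 1 = -1 + 6 W$)
$m{\left(u,b \right)} = - 6 b$
$m{\left(-66,\left(0 + o{\left(-8,-4 \right)}\right) + K{\left(0 \right)} \right)} - M{\left(-46,27 \right)} = - 6 \left(\left(0 + \left(-1 + 6 \left(-4\right)\right)\right) + 0\right) - \left(81 - -46\right) = - 6 \left(\left(0 - 25\right) + 0\right) - \left(81 + 46\right) = - 6 \left(\left(0 - 25\right) + 0\right) - 127 = - 6 \left(-25 + 0\right) - 127 = \left(-6\right) \left(-25\right) - 127 = 150 - 127 = 23$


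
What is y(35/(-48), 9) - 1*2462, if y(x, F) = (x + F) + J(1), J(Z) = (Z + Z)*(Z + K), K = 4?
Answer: -117299/48 ≈ -2443.7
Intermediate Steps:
J(Z) = 2*Z*(4 + Z) (J(Z) = (Z + Z)*(Z + 4) = (2*Z)*(4 + Z) = 2*Z*(4 + Z))
y(x, F) = 10 + F + x (y(x, F) = (x + F) + 2*1*(4 + 1) = (F + x) + 2*1*5 = (F + x) + 10 = 10 + F + x)
y(35/(-48), 9) - 1*2462 = (10 + 9 + 35/(-48)) - 1*2462 = (10 + 9 + 35*(-1/48)) - 2462 = (10 + 9 - 35/48) - 2462 = 877/48 - 2462 = -117299/48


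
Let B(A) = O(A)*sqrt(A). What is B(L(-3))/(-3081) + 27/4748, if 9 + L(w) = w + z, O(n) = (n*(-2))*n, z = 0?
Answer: 27/4748 + 192*I*sqrt(3)/1027 ≈ 0.0056866 + 0.32381*I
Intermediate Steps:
O(n) = -2*n**2 (O(n) = (-2*n)*n = -2*n**2)
L(w) = -9 + w (L(w) = -9 + (w + 0) = -9 + w)
B(A) = -2*A**(5/2) (B(A) = (-2*A**2)*sqrt(A) = -2*A**(5/2))
B(L(-3))/(-3081) + 27/4748 = -2*(-9 - 3)**(5/2)/(-3081) + 27/4748 = -576*I*sqrt(3)*(-1/3081) + 27*(1/4748) = -576*I*sqrt(3)*(-1/3081) + 27/4748 = 192*I*sqrt(3)/1027 + 27/4748 = 27/4748 + 192*I*sqrt(3)/1027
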